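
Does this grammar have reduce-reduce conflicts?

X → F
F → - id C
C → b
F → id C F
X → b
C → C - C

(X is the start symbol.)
No reduce-reduce conflicts

A reduce-reduce conflict occurs when an LR(0) state has two complete items [A → α .] and [B → β .] — both call for a reduction, and with no lookahead the parser cannot choose between them.

Augment with X' → X and build the canonical LR(0) collection (I0 = CLOSURE({[X' → . X]}), then GOTO on every symbol after a dot until no new states appear). It has 14 states:
  I0: { [F → . - id C], [F → . id C F], [X → . F], [X → . b], [X' → . X] }  — shift
  I1: { [F → - . id C] }  — shift
  I2: { [X → F .] }  — reduce
  I3: { [X' → X .] }  — accept
  I4: { [X → b .] }  — reduce
  I5: { [C → . C - C], [C → . b], [F → id . C F] }  — shift
  I6: { [C → C . - C], [F → . - id C], [F → . id C F], [F → id C . F] }  — shift
  I7: { [C → b .] }  — reduce
  I8: { [C → . C - C], [C → . b], [C → C - . C], [F → - . id C] }  — shift
  I9: { [F → id C F .] }  — reduce
  I10: { [C → C - C .], [C → C . - C] }  — shift, reduce
  I11: { [C → . C - C], [C → . b], [F → - id . C] }  — shift
  I12: { [C → C . - C], [F → - id C .] }  — shift, reduce
  I13: { [C → . C - C], [C → . b], [C → C - . C] }  — shift

No state contains more than one complete item.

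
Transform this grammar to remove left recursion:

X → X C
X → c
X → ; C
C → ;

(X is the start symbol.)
X → c X'
X → ; C X'
X' → C X'
X' → ε
C → ;

X is directly left-recursive. The standard transformation for
  A → A α₁ | ... | A α_m | β₁ | ... | β_n
is
  A  → β₁ A' | ... | β_n A'
  A' → α₁ A' | ... | α_m A' | ε

X → c becomes X → c X'
X → ; C becomes X → ; C X'
X → X C becomes X' → C X'
Add X' → ε

Productions for other non-terminals are unchanged:
  C → ;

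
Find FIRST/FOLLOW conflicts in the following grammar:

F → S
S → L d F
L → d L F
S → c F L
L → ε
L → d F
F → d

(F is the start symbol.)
Yes. L → d L F with FOLLOW(L) on { 'd' }; L → d F with FOLLOW(L) on { 'd' }

Nullable non-terminals: L.

L: nullable alternative(s) L → ε; FOLLOW(L) = { $, 'c', 'd' }
  L → d L F: FIRST \ {ε} = { 'd' } — overlaps FOLLOW(L) on { 'd' }: CONFLICT
  L → ε: FIRST \ {ε} = { } — this is the only nullable alternative, skip
  L → d F: FIRST \ {ε} = { 'd' } — overlaps FOLLOW(L) on { 'd' }: CONFLICT

F, S have no nullable alternative, so no FIRST/FOLLOW check is needed there.

So the grammar has 2 FIRST/FOLLOW conflicts (marked CONFLICT above).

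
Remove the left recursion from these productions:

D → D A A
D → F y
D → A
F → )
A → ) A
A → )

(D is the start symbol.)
D is directly left-recursive. The standard transformation for
  A → A α₁ | ... | A α_m | β₁ | ... | β_n
is
  A  → β₁ A' | ... | β_n A'
  A' → α₁ A' | ... | α_m A' | ε

D → F y becomes D → F y D'
D → A becomes D → A D'
D → D A A becomes D' → A A D'
Add D' → ε

Productions for other non-terminals are unchanged:
  F → )
  A → ) A
  A → )

Resulting grammar:
D → F y D'
D → A D'
D' → A A D'
D' → ε
F → )
A → ) A
A → )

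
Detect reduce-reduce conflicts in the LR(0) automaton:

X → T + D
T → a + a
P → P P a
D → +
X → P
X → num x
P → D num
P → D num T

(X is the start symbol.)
A reduce-reduce conflict occurs when an LR(0) state has two complete items [A → α .] and [B → β .] — both call for a reduction, and with no lookahead the parser cannot choose between them.

Augment with X' → X and build the canonical LR(0) collection (I0 = CLOSURE({[X' → . X]}), then GOTO on every symbol after a dot until no new states appear). It has 17 states:
  I0: { [D → . +], [P → . D num T], [P → . D num], [P → . P P a], [T → . a + a], [X → . P], [X → . T + D], [X → . num x], [X' → . X] }  — shift
  I1: { [D → + .] }  — reduce
  I2: { [P → D . num T], [P → D . num] }  — shift
  I3: { [D → . +], [P → . D num T], [P → . D num], [P → . P P a], [P → P . P a], [X → P .] }  — shift, reduce
  I4: { [X → T . + D] }  — shift
  I5: { [X' → X .] }  — accept
  I6: { [T → a . + a] }  — shift
  I7: { [X → num . x] }  — shift
  I8: { [X → num x .] }  — reduce
  I9: { [T → a + . a] }  — shift
  I10: { [T → a + a .] }  — reduce
  I11: { [D → . +], [X → T + . D] }  — shift
  I12: { [X → T + D .] }  — reduce
  I13: { [D → . +], [P → . D num T], [P → . D num], [P → . P P a], [P → P . P a], [P → P P . a] }  — shift
  I14: { [P → P P a .] }  — reduce
  I15: { [P → D num . T], [P → D num .], [T → . a + a] }  — shift, reduce
  I16: { [P → D num T .] }  — reduce

No state contains more than one complete item.

Answer: No reduce-reduce conflicts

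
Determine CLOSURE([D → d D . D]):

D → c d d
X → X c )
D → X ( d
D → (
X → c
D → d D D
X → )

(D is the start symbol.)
{ [D → . (], [D → . X ( d], [D → . c d d], [D → . d D D], [D → d D . D], [X → . )], [X → . X c )], [X → . c] }

Start with: [D → d D . D]
  [D → d D . D] has the dot before D: add [D → . c d d], [D → . X ( d], [D → . (], [D → . d D D]
  [D → . X ( d] has the dot before X: add [X → . X c )], [X → . c], [X → . )]
No further items can be added.

CLOSURE = { [D → . (], [D → . X ( d], [D → . c d d], [D → . d D D], [D → d D . D], [X → . )], [X → . X c )], [X → . c] }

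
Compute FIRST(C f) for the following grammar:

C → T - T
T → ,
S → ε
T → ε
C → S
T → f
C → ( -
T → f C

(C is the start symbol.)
{ '(', ',', '-', 'f' }

FIRST sets of the non-terminals involved (from the grammar, by fixed-point iteration):
  FIRST(C) = { '(', ',', '-', 'f', ε }

To compute FIRST(C f), process the symbols left to right:
Symbol C is a non-terminal. Add FIRST(C) \ {ε} = { '(', ',', '-', 'f' }
C is nullable (ε ∈ FIRST(C)), continue to the next symbol.
Symbol f is a terminal. Add 'f' and stop.
FIRST(C f) = { '(', ',', '-', 'f' }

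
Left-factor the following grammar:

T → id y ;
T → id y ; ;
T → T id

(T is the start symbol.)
T → id y ; T'
T' → ε
T' → ;
T → T id

Left-factoring transforms A → αβ₁ | αβ₂ into A → αA' and A' → β₁ | β₂
(α is the longest common prefix among the alternatives). Repeat until
no nonterminal has two alternatives with a common prefix.

Round 1: T has alternatives sharing prefix 'id y ;'. Introduce T': T → id y ; T'
  Add: T' → ε
  Add: T' → ;

No remaining common prefixes — done.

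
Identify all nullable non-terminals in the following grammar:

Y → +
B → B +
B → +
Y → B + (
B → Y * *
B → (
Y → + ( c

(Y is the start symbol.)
None

A non-terminal is nullable if it can derive ε (the empty string): either it has an ε-production, or it has a production whose right-hand side consists entirely of nullable non-terminals.

There are no ε-productions, so no non-terminal can derive ε.
No non-terminals are nullable.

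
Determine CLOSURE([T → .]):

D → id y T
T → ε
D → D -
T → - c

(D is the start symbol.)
{ [T → .] }

Start with: [T → .]
The dot is at the end, so nothing is added.

CLOSURE = { [T → .] }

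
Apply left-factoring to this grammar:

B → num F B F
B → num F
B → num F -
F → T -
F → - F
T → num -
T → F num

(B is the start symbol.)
B → num F B'
B' → B F
B' → ε
B' → -
F → T -
F → - F
T → num -
T → F num

Left-factoring transforms A → αβ₁ | αβ₂ into A → αA' and A' → β₁ | β₂
(α is the longest common prefix among the alternatives). Repeat until
no nonterminal has two alternatives with a common prefix.

Round 1: B has alternatives sharing prefix 'num F'. Introduce B': B → num F B'
  Add: B' → B F
  Add: B' → ε
  Add: B' → -

No remaining common prefixes — done.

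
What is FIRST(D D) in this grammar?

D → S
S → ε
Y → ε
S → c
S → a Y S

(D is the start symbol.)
FIRST sets of the non-terminals involved (from the grammar, by fixed-point iteration):
  FIRST(D) = { 'a', 'c', ε }

To compute FIRST(D D), process the symbols left to right:
Symbol D is a non-terminal. Add FIRST(D) \ {ε} = { 'a', 'c' }
D is nullable (ε ∈ FIRST(D)), continue to the next symbol.
Symbol D is a non-terminal. Add FIRST(D) \ {ε} = { 'a', 'c' }
D is nullable (ε ∈ FIRST(D)), continue to the next symbol.
All symbols are nullable, so ε is in the result.
FIRST(D D) = { 'a', 'c', ε }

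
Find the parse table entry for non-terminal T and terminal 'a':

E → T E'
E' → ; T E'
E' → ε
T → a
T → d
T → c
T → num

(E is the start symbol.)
To find M[T, 'a'], we find productions for T where 'a' is in the predict set (PREDICT(N → α) = (FIRST(α) \ {ε}) ∪ (FOLLOW(N) if α ⇒* ε)).

T → a: PREDICT = { 'a' }
  'a' is in predict set, so this production goes in M[T, 'a']
T → d: PREDICT = { 'd' }
T → c: PREDICT = { 'c' }
T → num: PREDICT = { 'num' }

M[T, 'a'] = T → a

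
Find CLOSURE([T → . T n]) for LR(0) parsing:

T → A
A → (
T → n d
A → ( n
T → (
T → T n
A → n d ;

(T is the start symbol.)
To compute CLOSURE, for each item [A → α.Bβ] where B is a non-terminal, add [B → .γ] for all productions B → γ; repeat for the newly added items until nothing changes.

Start with: [T → . T n]
  [T → . T n] has the dot before T: add [T → . A], [T → . n d], [T → . (]
  [T → . A] has the dot before A: add [A → . (], [A → . ( n], [A → . n d ;]
No further items can be added.

CLOSURE = { [A → . ( n], [A → . (], [A → . n d ;], [T → . (], [T → . A], [T → . T n], [T → . n d] }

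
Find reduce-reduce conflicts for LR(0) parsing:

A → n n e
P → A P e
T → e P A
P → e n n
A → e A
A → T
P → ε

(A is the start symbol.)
Yes — I7: [A → e A .] vs [P → .]

A reduce-reduce conflict occurs when an LR(0) state has two complete items [A → α .] and [B → β .] — both call for a reduction, and with no lookahead the parser cannot choose between them.

Augment with A' → A and build the canonical LR(0) collection (I0 = CLOSURE({[A' → . A]}), then GOTO on every symbol after a dot until no new states appear). It has 16 states:
  I0: { [A → . T], [A → . e A], [A → . n n e], [A' → . A], [T → . e P A] }  — shift
  I1: { [A' → A .] }  — accept
  I2: { [A → T .] }  — reduce
  I3: { [A → . T], [A → . e A], [A → . n n e], [A → e . A], [P → . A P e], [P → . e n n], [P → .], [T → . e P A], [T → e . P A] }  — shift, reduce
  I4: { [A → n . n e] }  — shift
  I5: { [A → n n . e] }  — shift
  I6: { [A → n n e .] }  — reduce
  I7: { [A → . T], [A → . e A], [A → . n n e], [A → e A .], [P → . A P e], [P → . e n n], [P → .], [P → A . P e], [T → . e P A] }  — shift, 2 reduces
  I8: { [A → . T], [A → . e A], [A → . n n e], [T → . e P A], [T → e P . A] }  — shift
  I9: { [A → . T], [A → . e A], [A → . n n e], [A → e . A], [P → . A P e], [P → . e n n], [P → .], [P → e . n n], [T → . e P A], [T → e . P A] }  — shift, reduce
  I10: { [A → n . n e], [P → e n . n] }  — shift
  I11: { [A → n n . e], [P → e n n .] }  — shift, reduce
  I12: { [T → e P A .] }  — reduce
  I13: { [A → . T], [A → . e A], [A → . n n e], [P → . A P e], [P → . e n n], [P → .], [P → A . P e], [T → . e P A] }  — shift, reduce
  I14: { [P → A P . e] }  — shift
  I15: { [P → A P e .] }  — reduce

I7 contains complete items [A → e A .], [P → .] — reduce-reduce conflict.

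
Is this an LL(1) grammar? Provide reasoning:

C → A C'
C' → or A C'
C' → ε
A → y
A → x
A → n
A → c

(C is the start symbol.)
Yes, the grammar is LL(1).

A grammar is LL(1) if for each non-terminal N with multiple productions, the predict sets of those productions are pairwise disjoint, where PREDICT(N → α) = (FIRST(α) \ {ε}) ∪ (FOLLOW(N) if α ⇒* ε).

Relevant sets:
  FOLLOW(C') = { $ }

For C':
  PREDICT(C' → or A C') = { 'or' }
  PREDICT(C' → ε) = { $ }
For A:
  PREDICT(A → y) = { 'y' }
  PREDICT(A → x) = { 'x' }
  PREDICT(A → n) = { 'n' }
  PREDICT(A → c) = { 'c' }
C has a single production, so nothing to check there.

All predict sets are disjoint. The grammar IS LL(1).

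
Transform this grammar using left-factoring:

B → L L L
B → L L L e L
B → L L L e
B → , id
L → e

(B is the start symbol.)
B → L L L B'
B' → ε
B' → e B''
B'' → L
B'' → ε
B → , id
L → e

Left-factoring transforms A → αβ₁ | αβ₂ into A → αA' and A' → β₁ | β₂
(α is the longest common prefix among the alternatives). Repeat until
no nonterminal has two alternatives with a common prefix.

Round 1: B has alternatives sharing prefix 'L L L'. Introduce B': B → L L L B'
  Add: B' → ε
  Add: B' → e L
  Add: B' → e

Round 2: B' has alternatives sharing prefix 'e'. Introduce B'': B' → e B''
  Add: B'' → L
  Add: B'' → ε

No remaining common prefixes — done.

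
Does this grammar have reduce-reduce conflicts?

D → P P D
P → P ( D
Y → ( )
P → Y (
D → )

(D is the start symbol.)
Yes — I10: [D → ) .] vs [Y → ( ) .]

Augment with D' → D and build the canonical LR(0) collection (I0 = CLOSURE({[D' → . D]}), then GOTO on every symbol after a dot until no new states appear). It has 13 states:
  I0: { [D → . )], [D → . P P D], [D' → . D], [P → . P ( D], [P → . Y (], [Y → . ( )] }  — shift
  I1: { [Y → ( . )] }  — shift
  I2: { [D → ) .] }  — reduce
  I3: { [D' → D .] }  — accept
  I4: { [D → P . P D], [P → . P ( D], [P → . Y (], [P → P . ( D], [Y → . ( )] }  — shift
  I5: { [P → Y . (] }  — shift
  I6: { [P → Y ( .] }  — reduce
  I7: { [D → . )], [D → . P P D], [P → . P ( D], [P → . Y (], [P → P ( . D], [Y → ( . )], [Y → . ( )] }  — shift
  I8: { [D → . )], [D → . P P D], [D → P P . D], [P → . P ( D], [P → . Y (], [P → P . ( D], [Y → . ( )] }  — shift
  I9: { [D → P P D .] }  — reduce
  I10: { [D → ) .], [Y → ( ) .] }  — 2 reduces
  I11: { [P → P ( D .] }  — reduce
  I12: { [Y → ( ) .] }  — reduce

I10 contains complete items [D → ) .], [Y → ( ) .] — reduce-reduce conflict.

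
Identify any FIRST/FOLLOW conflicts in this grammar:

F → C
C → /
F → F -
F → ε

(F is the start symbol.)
Yes. F → F '-' with FOLLOW(F) on { '-' }

A FIRST/FOLLOW conflict occurs when a non-terminal N has a nullable alternative N → β (β ⇒* ε) and another alternative N → α with FIRST(α) ∩ FOLLOW(N) ≠ ∅: on such a lookahead the parser cannot decide between expanding α and letting N vanish via β.

Nullable non-terminals: F.
FIRST sets used below: FIRST(C) = { '/' }, FIRST(F) = { '-', '/', ε }

F: nullable alternative(s) F → ε; FOLLOW(F) = { $, '-' }
  F → C: FIRST \ {ε} = { '/' } — disjoint from FOLLOW(F)
  F → F -: FIRST \ {ε} = { '-', '/' } — overlaps FOLLOW(F) on { '-' }: CONFLICT
  F → ε: FIRST \ {ε} = { } — this is the only nullable alternative, skip

C has no nullable alternative, so no FIRST/FOLLOW check is needed there.

So the grammar has 1 FIRST/FOLLOW conflict (marked CONFLICT above).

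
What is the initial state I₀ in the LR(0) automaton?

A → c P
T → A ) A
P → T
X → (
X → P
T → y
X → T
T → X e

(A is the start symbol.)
First, augment the grammar with A' → A
I₀ = CLOSURE({ [A' → . A] }):
  [A' → . A] has the dot before A: add [A → . c P]
No further items can be added.

I₀ = { [A → . c P], [A' → . A] }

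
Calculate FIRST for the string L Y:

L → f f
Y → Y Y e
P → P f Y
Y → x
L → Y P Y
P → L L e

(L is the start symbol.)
FIRST sets of the non-terminals involved (from the grammar, by fixed-point iteration):
  FIRST(L) = { 'f', 'x' }

To compute FIRST(L Y), process the symbols left to right:
Symbol L is a non-terminal. Add FIRST(L) \ {ε} = { 'f', 'x' }
L is not nullable (ε ∉ FIRST(L)), so stop here.
FIRST(L Y) = { 'f', 'x' }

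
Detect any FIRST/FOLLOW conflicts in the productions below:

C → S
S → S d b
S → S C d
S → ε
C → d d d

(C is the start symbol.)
Yes. C → d d d with FOLLOW(C) on { 'd' }; S → S d b with FOLLOW(S) on { 'd' }; S → S C d with FOLLOW(S) on { 'd' }

A FIRST/FOLLOW conflict occurs when a non-terminal N has a nullable alternative N → β (β ⇒* ε) and another alternative N → α with FIRST(α) ∩ FOLLOW(N) ≠ ∅: on such a lookahead the parser cannot decide between expanding α and letting N vanish via β.

Nullable non-terminals: C, S.
FIRST sets used below: FIRST(S) = { 'd', ε }, FIRST(C) = { 'd', ε }

C: nullable alternative(s) C → S; FOLLOW(C) = { $, 'd' }
  C → S: FIRST \ {ε} = { 'd' } — this is the only nullable alternative, skip
  C → d d d: FIRST \ {ε} = { 'd' } — overlaps FOLLOW(C) on { 'd' }: CONFLICT

S: nullable alternative(s) S → ε; FOLLOW(S) = { $, 'd' }
  S → S d b: FIRST \ {ε} = { 'd' } — overlaps FOLLOW(S) on { 'd' }: CONFLICT
  S → S C d: FIRST \ {ε} = { 'd' } — overlaps FOLLOW(S) on { 'd' }: CONFLICT
  S → ε: FIRST \ {ε} = { } — this is the only nullable alternative, skip

So the grammar has 3 FIRST/FOLLOW conflicts (marked CONFLICT above).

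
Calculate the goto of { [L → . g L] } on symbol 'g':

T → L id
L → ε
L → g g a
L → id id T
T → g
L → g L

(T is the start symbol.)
GOTO(I, 'g') = CLOSURE({ [A → αX.β] : [A → α.Xβ] ∈ I, X = 'g' })

Items with dot before 'g', with the dot advanced:
  [L → . g L] → [L → g . L]
Closure of the advanced items:
  [L → g . L] has the dot before L: add [L → .], [L → . g g a], [L → . id id T], [L → . g L]

GOTO = { [L → . g L], [L → . g g a], [L → . id id T], [L → .], [L → g . L] }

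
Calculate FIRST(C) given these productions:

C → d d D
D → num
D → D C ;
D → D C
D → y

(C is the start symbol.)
To compute FIRST(C), examine every production with C on the left-hand side, reading each right-hand side left to right until a non-nullable symbol is reached.

From C → d d D:
  - d is a terminal: add 'd' and stop

Collecting: FIRST(C) = { 'd' }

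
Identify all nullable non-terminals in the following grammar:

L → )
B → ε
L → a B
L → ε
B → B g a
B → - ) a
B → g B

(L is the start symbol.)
A non-terminal is nullable if it can derive ε (the empty string): either it has an ε-production, or it has a production whose right-hand side consists entirely of nullable non-terminals.

ε-productions: B → ε, L → ε
So B, L are immediately nullable.
Every non-terminal is now nullable.
Nullable = { 'B', 'L' }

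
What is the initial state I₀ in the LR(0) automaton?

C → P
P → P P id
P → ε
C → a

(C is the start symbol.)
First, augment the grammar with C' → C
I₀ = CLOSURE({ [C' → . C] }):
  [C' → . C] has the dot before C: add [C → . P], [C → . a]
  [C → . P] has the dot before P: add [P → . P P id], [P → .]
No further items can be added.

I₀ = { [C → . P], [C → . a], [C' → . C], [P → . P P id], [P → .] }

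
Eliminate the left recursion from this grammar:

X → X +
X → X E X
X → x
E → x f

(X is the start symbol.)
X is directly left-recursive. The standard transformation for
  A → A α₁ | ... | A α_m | β₁ | ... | β_n
is
  A  → β₁ A' | ... | β_n A'
  A' → α₁ A' | ... | α_m A' | ε

X → x becomes X → x X'
X → X + becomes X' → + X'
X → X E X becomes X' → E X X'
Add X' → ε

Productions for other non-terminals are unchanged:
  E → x f

Resulting grammar:
X → x X'
X' → + X'
X' → E X X'
X' → ε
E → x f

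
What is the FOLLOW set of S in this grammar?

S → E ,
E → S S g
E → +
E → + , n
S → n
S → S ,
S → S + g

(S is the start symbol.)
To compute FOLLOW(S), find every occurrence of S on a right-hand side N → α S β: add FIRST(β) \ {ε}, and if β is empty or nullable also add FOLLOW(N). Iterate to a fixed point.

S is the start symbol, so $ ∈ FOLLOW(S).
In E → S S g: S is followed by S g, add FIRST(S g) \ {ε} = { '+', 'n' }
In E → S S g: S is followed by g, add FIRST(g) \ {ε} = { 'g' }
In S → S ,: S is followed by ',', add FIRST(',') \ {ε} = { ',' }
In S → S + g: S is followed by '+' g, add FIRST('+' g) \ {ε} = { '+' }

Taking the union: FOLLOW(S) = { $, '+', ',', 'g', 'n' }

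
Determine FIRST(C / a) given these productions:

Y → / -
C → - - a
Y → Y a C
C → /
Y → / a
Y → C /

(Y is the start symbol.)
FIRST sets of the non-terminals involved (from the grammar, by fixed-point iteration):
  FIRST(C) = { '-', '/' }

To compute FIRST(C / a), process the symbols left to right:
Symbol C is a non-terminal. Add FIRST(C) \ {ε} = { '-', '/' }
C is not nullable (ε ∉ FIRST(C)), so stop here.
FIRST(C / a) = { '-', '/' }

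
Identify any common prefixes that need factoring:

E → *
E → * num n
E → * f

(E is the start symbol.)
Left-factoring is needed when two productions for the same non-terminal
share a common prefix on the right-hand side.

Productions for E:
  E → *
  E → * num n
  E → * f

Found common prefix '*' in productions for E

Answer: Yes, E has productions with common prefix '*'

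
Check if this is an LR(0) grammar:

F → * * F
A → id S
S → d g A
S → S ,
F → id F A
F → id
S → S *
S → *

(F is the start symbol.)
A grammar is LR(0) if no state in the canonical LR(0) collection has:
  - both a shift item (dot before a terminal) and a complete item (shift-reduce conflict), or
  - two or more complete items (reduce-reduce conflict; the accept item [F' → F .] counts as a complete item here).

Augment with F' → F and build the canonical LR(0) collection (I0 = CLOSURE({[F' → . F]}), then GOTO on every symbol after a dot until no new states appear). It has 16 states:
  I0: { [F → . * * F], [F → . id F A], [F → . id], [F' → . F] }  — shift
  I1: { [F → * . * F] }  — shift
  I2: { [F' → F .] }  — accept
  I3: { [F → . * * F], [F → . id F A], [F → . id], [F → id . F A], [F → id .] }  — shift, reduce
  I4: { [A → . id S], [F → id F . A] }  — shift
  I5: { [F → id F A .] }  — reduce
  I6: { [A → id . S], [S → . *], [S → . S *], [S → . S ,], [S → . d g A] }  — shift
  I7: { [S → * .] }  — reduce
  I8: { [A → id S .], [S → S . *], [S → S . ,] }  — shift, reduce
  I9: { [S → d . g A] }  — shift
  I10: { [A → . id S], [S → d g . A] }  — shift
  I11: { [S → d g A .] }  — reduce
  I12: { [S → S * .] }  — reduce
  I13: { [S → S , .] }  — reduce
  I14: { [F → * * . F], [F → . * * F], [F → . id F A], [F → . id] }  — shift
  I15: { [F → * * F .] }  — reduce

Conflict in state I3:
  Shift-reduce conflict between [F → id .] and [F → . * * F]
So the grammar is NOT LR(0).

Answer: No. Shift-reduce conflict between [F → id .] and [F → . * * F]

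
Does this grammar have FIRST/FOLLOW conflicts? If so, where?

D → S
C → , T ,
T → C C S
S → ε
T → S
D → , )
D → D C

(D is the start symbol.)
Yes. D → ',' ')' with FOLLOW(D) on { ',' }; D → D C with FOLLOW(D) on { ',' }; T → C C S with FOLLOW(T) on { ',' }

A FIRST/FOLLOW conflict occurs when a non-terminal N has a nullable alternative N → β (β ⇒* ε) and another alternative N → α with FIRST(α) ∩ FOLLOW(N) ≠ ∅: on such a lookahead the parser cannot decide between expanding α and letting N vanish via β.

Nullable non-terminals: D, S, T.
FIRST sets used below: FIRST(S) = { ε }, FIRST(D) = { ',', ε }, FIRST(C) = { ',' }

D: nullable alternative(s) D → S; FOLLOW(D) = { $, ',' }
  D → S: FIRST \ {ε} = { } — this is the only nullable alternative, skip
  D → , ): FIRST \ {ε} = { ',' } — overlaps FOLLOW(D) on { ',' }: CONFLICT
  D → D C: FIRST \ {ε} = { ',' } — overlaps FOLLOW(D) on { ',' }: CONFLICT
S has a nullable alternative but only one production, so nothing to check.

T: nullable alternative(s) T → S; FOLLOW(T) = { ',' }
  T → C C S: FIRST \ {ε} = { ',' } — overlaps FOLLOW(T) on { ',' }: CONFLICT
  T → S: FIRST \ {ε} = { } — this is the only nullable alternative, skip

C has no nullable alternative, so no FIRST/FOLLOW check is needed there.

So the grammar has 3 FIRST/FOLLOW conflicts (marked CONFLICT above).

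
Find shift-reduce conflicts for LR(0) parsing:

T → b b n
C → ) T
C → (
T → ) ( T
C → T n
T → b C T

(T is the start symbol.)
A shift-reduce conflict occurs when an LR(0) state has both:
  - a complete (reduce) item [A → α .] (dot at the end), and
  - a shift item [B → β . c γ] (dot before a terminal).

Augment with T' → T and build the canonical LR(0) collection (I0 = CLOSURE({[T' → . T]}), then GOTO on every symbol after a dot until no new states appear). It has 15 states:
  I0: { [T → . ) ( T], [T → . b C T], [T → . b b n], [T' → . T] }  — shift
  I1: { [T → ) . ( T] }  — shift
  I2: { [T' → T .] }  — accept
  I3: { [C → . (], [C → . ) T], [C → . T n], [T → . ) ( T], [T → . b C T], [T → . b b n], [T → b . C T], [T → b . b n] }  — shift
  I4: { [C → ( .] }  — reduce
  I5: { [C → ) . T], [T → ) . ( T], [T → . ) ( T], [T → . b C T], [T → . b b n] }  — shift
  I6: { [T → . ) ( T], [T → . b C T], [T → . b b n], [T → b C . T] }  — shift
  I7: { [C → T . n] }  — shift
  I8: { [C → . (], [C → . ) T], [C → . T n], [T → . ) ( T], [T → . b C T], [T → . b b n], [T → b . C T], [T → b . b n], [T → b b . n] }  — shift
  I9: { [T → b b n .] }  — reduce
  I10: { [C → T n .] }  — reduce
  I11: { [T → b C T .] }  — reduce
  I12: { [T → ) ( . T], [T → . ) ( T], [T → . b C T], [T → . b b n] }  — shift
  I13: { [C → ) T .] }  — reduce
  I14: { [T → ) ( T .] }  — reduce

No state contains both a complete item and a shift item.

Answer: No shift-reduce conflicts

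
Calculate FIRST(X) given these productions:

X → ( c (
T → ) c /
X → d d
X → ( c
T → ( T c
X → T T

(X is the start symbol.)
{ '(', ')', 'd' }

FIRST sets of the other non-terminals involved (by the same procedure, iterated to a fixed point):
  FIRST(T) = { '(', ')' }

From X → ( c (:
  - '(' is a terminal: add '(' and stop
From X → d d:
  - d is a terminal: add 'd' and stop
From X → ( c:
  - '(' is a terminal: add '(' and stop
From X → T T:
  - T is a non-terminal: add FIRST(T) \ {ε} = { '(', ')' }
    T is not nullable, so stop

Collecting: FIRST(X) = { '(', ')', 'd' }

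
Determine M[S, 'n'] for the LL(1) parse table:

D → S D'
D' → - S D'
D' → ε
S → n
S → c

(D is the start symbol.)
S → n

To find M[S, 'n'], we find productions for S where 'n' is in the predict set (PREDICT(N → α) = (FIRST(α) \ {ε}) ∪ (FOLLOW(N) if α ⇒* ε)).

S → n: PREDICT = { 'n' }
  'n' is in predict set, so this production goes in M[S, 'n']
S → c: PREDICT = { 'c' }

M[S, 'n'] = S → n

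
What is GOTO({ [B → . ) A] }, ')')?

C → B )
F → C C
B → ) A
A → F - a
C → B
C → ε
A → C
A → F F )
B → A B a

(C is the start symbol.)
GOTO(I, ')') = CLOSURE({ [A → αX.β] : [A → α.Xβ] ∈ I, X = ')' })

Items with dot before ')', with the dot advanced:
  [B → . ) A] → [B → ) . A]
Closure of the advanced items:
  [B → ) . A] has the dot before A: add [A → . F - a], [A → . C], [A → . F F )]
  [A → . F - a] has the dot before F: add [F → . C C]
  [A → . C] has the dot before C: add [C → . B )], [C → . B], [C → .]
  [C → . B )] has the dot before B: add [B → . ) A], [B → . A B a]

GOTO = { [A → . C], [A → . F - a], [A → . F F )], [B → ) . A], [B → . ) A], [B → . A B a], [C → . B )], [C → . B], [C → .], [F → . C C] }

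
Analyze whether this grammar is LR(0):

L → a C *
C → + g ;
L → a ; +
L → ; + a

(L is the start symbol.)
A grammar is LR(0) if no state in the canonical LR(0) collection has:
  - both a shift item (dot before a terminal) and a complete item (shift-reduce conflict), or
  - two or more complete items (reduce-reduce conflict; the accept item [L' → L .] counts as a complete item here).

Augment with L' → L and build the canonical LR(0) collection (I0 = CLOSURE({[L' → . L]}), then GOTO on every symbol after a dot until no new states appear). It has 13 states:
  I0: { [L → . ; + a], [L → . a ; +], [L → . a C *], [L' → . L] }  — shift
  I1: { [L → ; . + a] }  — shift
  I2: { [L' → L .] }  — accept
  I3: { [C → . + g ;], [L → a . ; +], [L → a . C *] }  — shift
  I4: { [C → + . g ;] }  — shift
  I5: { [L → a ; . +] }  — shift
  I6: { [L → a C . *] }  — shift
  I7: { [L → a C * .] }  — reduce
  I8: { [L → a ; + .] }  — reduce
  I9: { [C → + g . ;] }  — shift
  I10: { [C → + g ; .] }  — reduce
  I11: { [L → ; + . a] }  — shift
  I12: { [L → ; + a .] }  — reduce

Every state is either a pure shift/goto state or contains exactly one complete item and nothing to shift — no conflicts. The grammar is LR(0).

Answer: Yes, the grammar is LR(0)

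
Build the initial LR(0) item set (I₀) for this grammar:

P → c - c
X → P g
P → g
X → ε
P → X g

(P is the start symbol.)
{ [P → . X g], [P → . c - c], [P → . g], [P' → . P], [X → . P g], [X → .] }

First, augment the grammar with P' → P
I₀ = CLOSURE({ [P' → . P] }):
  [P' → . P] has the dot before P: add [P → . c - c], [P → . g], [P → . X g]
  [P → . X g] has the dot before X: add [X → . P g], [X → .]
No further items can be added.

I₀ = { [P → . X g], [P → . c - c], [P → . g], [P' → . P], [X → . P g], [X → .] }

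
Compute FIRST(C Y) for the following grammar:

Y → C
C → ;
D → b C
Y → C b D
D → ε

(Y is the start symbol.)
{ ';' }

FIRST sets of the non-terminals involved (from the grammar, by fixed-point iteration):
  FIRST(C) = { ';' }

To compute FIRST(C Y), process the symbols left to right:
Symbol C is a non-terminal. Add FIRST(C) \ {ε} = { ';' }
C is not nullable (ε ∉ FIRST(C)), so stop here.
FIRST(C Y) = { ';' }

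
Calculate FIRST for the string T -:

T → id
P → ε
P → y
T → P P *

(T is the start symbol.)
FIRST sets of the non-terminals involved (from the grammar, by fixed-point iteration):
  FIRST(T) = { '*', 'id', 'y' }

To compute FIRST(T -), process the symbols left to right:
Symbol T is a non-terminal. Add FIRST(T) \ {ε} = { '*', 'id', 'y' }
T is not nullable (ε ∉ FIRST(T)), so stop here.
FIRST(T -) = { '*', 'id', 'y' }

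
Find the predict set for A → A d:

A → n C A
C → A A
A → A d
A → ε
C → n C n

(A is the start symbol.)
{ 'd', 'n' }

PREDICT(A → A d) = (FIRST(RHS) \ {ε}) ∪ (FOLLOW(A) if ε ∈ FIRST(RHS), i.e. RHS ⇒* ε)
FIRST(A) = { 'd', 'n', ε }
FIRST(A d) = { 'd', 'n' }
ε ∉ FIRST(A d), so FOLLOW(A) is not added.
PREDICT(A → A d) = { 'd', 'n' }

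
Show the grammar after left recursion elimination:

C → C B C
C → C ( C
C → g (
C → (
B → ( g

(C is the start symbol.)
C is directly left-recursive. The standard transformation for
  A → A α₁ | ... | A α_m | β₁ | ... | β_n
is
  A  → β₁ A' | ... | β_n A'
  A' → α₁ A' | ... | α_m A' | ε

C → g ( becomes C → g ( C'
C → ( becomes C → ( C'
C → C B C becomes C' → B C C'
C → C ( C becomes C' → ( C C'
Add C' → ε

Productions for other non-terminals are unchanged:
  B → ( g

Resulting grammar:
C → g ( C'
C → ( C'
C' → B C C'
C' → ( C C'
C' → ε
B → ( g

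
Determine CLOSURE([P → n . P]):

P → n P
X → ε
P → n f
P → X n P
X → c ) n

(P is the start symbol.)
To compute CLOSURE, for each item [A → α.Bβ] where B is a non-terminal, add [B → .γ] for all productions B → γ; repeat for the newly added items until nothing changes.

Start with: [P → n . P]
  [P → n . P] has the dot before P: add [P → . n P], [P → . n f], [P → . X n P]
  [P → . X n P] has the dot before X: add [X → .], [X → . c ) n]
No further items can be added.

CLOSURE = { [P → . X n P], [P → . n P], [P → . n f], [P → n . P], [X → . c ) n], [X → .] }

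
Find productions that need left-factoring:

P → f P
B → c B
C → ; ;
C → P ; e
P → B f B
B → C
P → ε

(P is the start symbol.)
No, left-factoring is not needed

Left-factoring is needed when two productions for the same non-terminal
share a common prefix on the right-hand side.

Productions for P:
  P → f P
  P → B f B
  P → ε
Productions for B:
  B → c B
  B → C
Productions for C:
  C → ; ;
  C → P ; e

No common prefixes found.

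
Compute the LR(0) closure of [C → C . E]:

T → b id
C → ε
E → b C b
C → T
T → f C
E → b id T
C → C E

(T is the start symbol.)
{ [C → C . E], [E → . b C b], [E → . b id T] }

To compute CLOSURE, for each item [A → α.Bβ] where B is a non-terminal, add [B → .γ] for all productions B → γ; repeat for the newly added items until nothing changes.

Start with: [C → C . E]
  [C → C . E] has the dot before E: add [E → . b C b], [E → . b id T]
No further items can be added.

CLOSURE = { [C → C . E], [E → . b C b], [E → . b id T] }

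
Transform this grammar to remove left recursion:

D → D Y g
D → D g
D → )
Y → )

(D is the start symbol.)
D is directly left-recursive. The standard transformation for
  A → A α₁ | ... | A α_m | β₁ | ... | β_n
is
  A  → β₁ A' | ... | β_n A'
  A' → α₁ A' | ... | α_m A' | ε

D → ) becomes D → ) D'
D → D Y g becomes D' → Y g D'
D → D g becomes D' → g D'
Add D' → ε

Productions for other non-terminals are unchanged:
  Y → )

Resulting grammar:
D → ) D'
D' → Y g D'
D' → g D'
D' → ε
Y → )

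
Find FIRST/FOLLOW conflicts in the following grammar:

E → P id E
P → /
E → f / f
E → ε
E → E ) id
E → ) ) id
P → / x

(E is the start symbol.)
A FIRST/FOLLOW conflict occurs when a non-terminal N has a nullable alternative N → β (β ⇒* ε) and another alternative N → α with FIRST(α) ∩ FOLLOW(N) ≠ ∅: on such a lookahead the parser cannot decide between expanding α and letting N vanish via β.

Nullable non-terminals: E.
FIRST sets used below: FIRST(P) = { '/' }, FIRST(E) = { ')', '/', 'f', ε }

E: nullable alternative(s) E → ε; FOLLOW(E) = { $, ')' }
  E → P id E: FIRST \ {ε} = { '/' } — disjoint from FOLLOW(E)
  E → f / f: FIRST \ {ε} = { 'f' } — disjoint from FOLLOW(E)
  E → ε: FIRST \ {ε} = { } — this is the only nullable alternative, skip
  E → E ) id: FIRST \ {ε} = { ')', '/', 'f' } — overlaps FOLLOW(E) on { ')' }: CONFLICT
  E → ) ) id: FIRST \ {ε} = { ')' } — overlaps FOLLOW(E) on { ')' }: CONFLICT

P has no nullable alternative, so no FIRST/FOLLOW check is needed there.

So the grammar has 2 FIRST/FOLLOW conflicts (marked CONFLICT above).

Answer: Yes. E → E ')' id with FOLLOW(E) on { ')' }; E → ')' ')' id with FOLLOW(E) on { ')' }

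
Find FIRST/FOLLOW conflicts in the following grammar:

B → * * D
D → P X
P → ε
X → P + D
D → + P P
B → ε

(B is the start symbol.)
A FIRST/FOLLOW conflict occurs when a non-terminal N has a nullable alternative N → β (β ⇒* ε) and another alternative N → α with FIRST(α) ∩ FOLLOW(N) ≠ ∅: on such a lookahead the parser cannot decide between expanding α and letting N vanish via β.

Nullable non-terminals: B, P.

B: nullable alternative(s) B → ε; FOLLOW(B) = { $ }
  B → * * D: FIRST \ {ε} = { '*' } — disjoint from FOLLOW(B)
  B → ε: FIRST \ {ε} = { } — this is the only nullable alternative, skip
P has a nullable alternative but only one production, so nothing to check.

D, X have no nullable alternative, so no FIRST/FOLLOW check is needed there.

No FIRST/FOLLOW conflicts found.

Answer: No FIRST/FOLLOW conflicts.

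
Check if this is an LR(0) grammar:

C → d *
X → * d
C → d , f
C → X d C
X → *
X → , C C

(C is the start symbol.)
No. Shift-reduce conflict between [X → * .] and [X → * . d]

A grammar is LR(0) if no state in the canonical LR(0) collection has:
  - both a shift item (dot before a terminal) and a complete item (shift-reduce conflict), or
  - two or more complete items (reduce-reduce conflict; the accept item [C' → C .] counts as a complete item here).

Augment with C' → C and build the canonical LR(0) collection (I0 = CLOSURE({[C' → . C]}), then GOTO on every symbol after a dot until no new states appear). It has 14 states:
  I0: { [C → . X d C], [C → . d *], [C → . d , f], [C' → . C], [X → . * d], [X → . *], [X → . , C C] }  — shift
  I1: { [X → * . d], [X → * .] }  — shift, reduce
  I2: { [C → . X d C], [C → . d *], [C → . d , f], [X → , . C C], [X → . * d], [X → . *], [X → . , C C] }  — shift
  I3: { [C' → C .] }  — accept
  I4: { [C → X . d C] }  — shift
  I5: { [C → d . *], [C → d . , f] }  — shift
  I6: { [C → d * .] }  — reduce
  I7: { [C → d , . f] }  — shift
  I8: { [C → d , f .] }  — reduce
  I9: { [C → . X d C], [C → . d *], [C → . d , f], [C → X d . C], [X → . * d], [X → . *], [X → . , C C] }  — shift
  I10: { [C → X d C .] }  — reduce
  I11: { [C → . X d C], [C → . d *], [C → . d , f], [X → , C . C], [X → . * d], [X → . *], [X → . , C C] }  — shift
  I12: { [X → , C C .] }  — reduce
  I13: { [X → * d .] }  — reduce

Conflict in state I1:
  Shift-reduce conflict between [X → * .] and [X → * . d]
So the grammar is NOT LR(0).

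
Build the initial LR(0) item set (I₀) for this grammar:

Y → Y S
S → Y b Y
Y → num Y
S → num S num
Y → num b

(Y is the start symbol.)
{ [Y → . Y S], [Y → . num Y], [Y → . num b], [Y' → . Y] }

First, augment the grammar with Y' → Y
I₀ = CLOSURE({ [Y' → . Y] }):
  [Y' → . Y] has the dot before Y: add [Y → . Y S], [Y → . num Y], [Y → . num b]
No further items can be added.

I₀ = { [Y → . Y S], [Y → . num Y], [Y → . num b], [Y' → . Y] }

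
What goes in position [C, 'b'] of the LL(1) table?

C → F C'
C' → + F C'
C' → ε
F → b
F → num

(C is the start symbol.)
To find M[C, 'b'], we find productions for C where 'b' is in the predict set (PREDICT(N → α) = (FIRST(α) \ {ε}) ∪ (FOLLOW(N) if α ⇒* ε)).

Relevant sets:
  FIRST(F) = { 'b', 'num' }

C → F C': PREDICT = { 'b', 'num' }
  'b' is in predict set, so this production goes in M[C, 'b']

M[C, 'b'] = C → F C'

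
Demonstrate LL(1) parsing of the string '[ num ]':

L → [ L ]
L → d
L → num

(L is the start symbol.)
Stack is shown with the top on the left.

Stack    Input      Action
--------------------------
L $      [ num ] $  output L → [ L ]
[ L ] $  [ num ] $  match '['
L ] $    num ] $    output L → num
num ] $  num ] $    match 'num'
] $      ] $        match ']'
$        $          accept

The string is accepted.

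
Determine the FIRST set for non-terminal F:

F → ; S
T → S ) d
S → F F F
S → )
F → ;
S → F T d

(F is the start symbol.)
From F → ; S:
  - ';' is a terminal: add ';' and stop
From F → ;:
  - ';' is a terminal: add ';' and stop

Collecting: FIRST(F) = { ';' }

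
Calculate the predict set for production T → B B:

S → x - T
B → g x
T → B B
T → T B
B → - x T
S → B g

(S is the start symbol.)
{ '-', 'g' }

PREDICT(T → B B) = (FIRST(RHS) \ {ε}) ∪ (FOLLOW(T) if ε ∈ FIRST(RHS), i.e. RHS ⇒* ε)
FIRST(B) = { '-', 'g' }
FIRST(B B) = { '-', 'g' }
ε ∉ FIRST(B B), so FOLLOW(T) is not added.
PREDICT(T → B B) = { '-', 'g' }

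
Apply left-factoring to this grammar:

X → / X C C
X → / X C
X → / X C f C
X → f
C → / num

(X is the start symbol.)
X → / X C X'
X' → C
X' → ε
X' → f C
X → f
C → / num

Left-factoring transforms A → αβ₁ | αβ₂ into A → αA' and A' → β₁ | β₂
(α is the longest common prefix among the alternatives). Repeat until
no nonterminal has two alternatives with a common prefix.

Round 1: X has alternatives sharing prefix '/ X C'. Introduce X': X → / X C X'
  Add: X' → C
  Add: X' → ε
  Add: X' → f C

No remaining common prefixes — done.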